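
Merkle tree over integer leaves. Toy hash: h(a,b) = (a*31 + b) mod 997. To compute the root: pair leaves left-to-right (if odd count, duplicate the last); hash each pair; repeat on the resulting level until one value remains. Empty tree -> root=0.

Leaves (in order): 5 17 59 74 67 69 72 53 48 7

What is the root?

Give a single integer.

Answer: 800

Derivation:
L0: [5, 17, 59, 74, 67, 69, 72, 53, 48, 7]
L1: h(5,17)=(5*31+17)%997=172 h(59,74)=(59*31+74)%997=906 h(67,69)=(67*31+69)%997=152 h(72,53)=(72*31+53)%997=291 h(48,7)=(48*31+7)%997=498 -> [172, 906, 152, 291, 498]
L2: h(172,906)=(172*31+906)%997=256 h(152,291)=(152*31+291)%997=18 h(498,498)=(498*31+498)%997=981 -> [256, 18, 981]
L3: h(256,18)=(256*31+18)%997=975 h(981,981)=(981*31+981)%997=485 -> [975, 485]
L4: h(975,485)=(975*31+485)%997=800 -> [800]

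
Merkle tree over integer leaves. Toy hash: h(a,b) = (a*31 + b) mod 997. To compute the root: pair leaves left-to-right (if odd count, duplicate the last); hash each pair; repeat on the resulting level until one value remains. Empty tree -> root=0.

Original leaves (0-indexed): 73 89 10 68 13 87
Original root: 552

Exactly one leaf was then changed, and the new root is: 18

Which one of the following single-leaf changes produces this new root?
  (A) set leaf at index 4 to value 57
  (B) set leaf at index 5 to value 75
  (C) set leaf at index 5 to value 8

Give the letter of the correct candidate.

Original leaves: [73, 89, 10, 68, 13, 87]
Target new root: 18
Try each candidate change and compute the resulting root:
Candidate A: set leaf[4] = 57 -> leaves = [73, 89, 10, 68, 57, 87]
  L0: [73, 89, 10, 68, 57, 87]
  L1: h(73,89)=(73*31+89)%997=358 h(10,68)=(10*31+68)%997=378 h(57,87)=(57*31+87)%997=857 -> [358, 378, 857]
  L2: h(358,378)=(358*31+378)%997=509 h(857,857)=(857*31+857)%997=505 -> [509, 505]
  L3: h(509,505)=(509*31+505)%997=332 -> [332]
  root = 332 != target 18
Candidate B: set leaf[5] = 75 -> leaves = [73, 89, 10, 68, 13, 75]
  L0: [73, 89, 10, 68, 13, 75]
  L1: h(73,89)=(73*31+89)%997=358 h(10,68)=(10*31+68)%997=378 h(13,75)=(13*31+75)%997=478 -> [358, 378, 478]
  L2: h(358,378)=(358*31+378)%997=509 h(478,478)=(478*31+478)%997=341 -> [509, 341]
  L3: h(509,341)=(509*31+341)%997=168 -> [168]
  root = 168 != target 18
Candidate C: set leaf[5] = 8 -> leaves = [73, 89, 10, 68, 13, 8]
  L0: [73, 89, 10, 68, 13, 8]
  L1: h(73,89)=(73*31+89)%997=358 h(10,68)=(10*31+68)%997=378 h(13,8)=(13*31+8)%997=411 -> [358, 378, 411]
  L2: h(358,378)=(358*31+378)%997=509 h(411,411)=(411*31+411)%997=191 -> [509, 191]
  L3: h(509,191)=(509*31+191)%997=18 -> [18]
  root = 18 == target 18  ** MATCH **
Candidate C produces the target root.

Answer: C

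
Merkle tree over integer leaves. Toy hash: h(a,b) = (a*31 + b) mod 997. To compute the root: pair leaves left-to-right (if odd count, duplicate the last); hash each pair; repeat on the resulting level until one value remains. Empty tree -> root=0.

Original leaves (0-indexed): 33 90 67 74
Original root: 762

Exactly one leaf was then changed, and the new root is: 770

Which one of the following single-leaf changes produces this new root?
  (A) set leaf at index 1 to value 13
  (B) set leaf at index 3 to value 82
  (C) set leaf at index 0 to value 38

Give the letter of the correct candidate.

Original leaves: [33, 90, 67, 74]
Target new root: 770
Try each candidate change and compute the resulting root:
Candidate A: set leaf[1] = 13 -> leaves = [33, 13, 67, 74]
  L0: [33, 13, 67, 74]
  L1: h(33,13)=(33*31+13)%997=39 h(67,74)=(67*31+74)%997=157 -> [39, 157]
  L2: h(39,157)=(39*31+157)%997=369 -> [369]
  root = 369 != target 770
Candidate B: set leaf[3] = 82 -> leaves = [33, 90, 67, 82]
  L0: [33, 90, 67, 82]
  L1: h(33,90)=(33*31+90)%997=116 h(67,82)=(67*31+82)%997=165 -> [116, 165]
  L2: h(116,165)=(116*31+165)%997=770 -> [770]
  root = 770 == target 770  ** MATCH **
Candidate C: set leaf[0] = 38 -> leaves = [38, 90, 67, 74]
  L0: [38, 90, 67, 74]
  L1: h(38,90)=(38*31+90)%997=271 h(67,74)=(67*31+74)%997=157 -> [271, 157]
  L2: h(271,157)=(271*31+157)%997=582 -> [582]
  root = 582 != target 770
Candidate B produces the target root.

Answer: B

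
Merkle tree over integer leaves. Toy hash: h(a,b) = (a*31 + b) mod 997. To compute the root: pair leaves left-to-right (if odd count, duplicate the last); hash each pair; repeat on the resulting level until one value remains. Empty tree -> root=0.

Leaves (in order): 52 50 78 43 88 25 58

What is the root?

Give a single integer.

Answer: 967

Derivation:
L0: [52, 50, 78, 43, 88, 25, 58]
L1: h(52,50)=(52*31+50)%997=665 h(78,43)=(78*31+43)%997=467 h(88,25)=(88*31+25)%997=759 h(58,58)=(58*31+58)%997=859 -> [665, 467, 759, 859]
L2: h(665,467)=(665*31+467)%997=145 h(759,859)=(759*31+859)%997=460 -> [145, 460]
L3: h(145,460)=(145*31+460)%997=967 -> [967]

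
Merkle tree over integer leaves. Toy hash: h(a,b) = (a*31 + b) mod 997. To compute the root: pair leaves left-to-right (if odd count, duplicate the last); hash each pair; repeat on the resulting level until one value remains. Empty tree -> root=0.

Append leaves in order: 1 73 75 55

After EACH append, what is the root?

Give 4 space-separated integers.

After append 1 (leaves=[1]):
  L0: [1]
  root=1
After append 73 (leaves=[1, 73]):
  L0: [1, 73]
  L1: h(1,73)=(1*31+73)%997=104 -> [104]
  root=104
After append 75 (leaves=[1, 73, 75]):
  L0: [1, 73, 75]
  L1: h(1,73)=(1*31+73)%997=104 h(75,75)=(75*31+75)%997=406 -> [104, 406]
  L2: h(104,406)=(104*31+406)%997=639 -> [639]
  root=639
After append 55 (leaves=[1, 73, 75, 55]):
  L0: [1, 73, 75, 55]
  L1: h(1,73)=(1*31+73)%997=104 h(75,55)=(75*31+55)%997=386 -> [104, 386]
  L2: h(104,386)=(104*31+386)%997=619 -> [619]
  root=619

Answer: 1 104 639 619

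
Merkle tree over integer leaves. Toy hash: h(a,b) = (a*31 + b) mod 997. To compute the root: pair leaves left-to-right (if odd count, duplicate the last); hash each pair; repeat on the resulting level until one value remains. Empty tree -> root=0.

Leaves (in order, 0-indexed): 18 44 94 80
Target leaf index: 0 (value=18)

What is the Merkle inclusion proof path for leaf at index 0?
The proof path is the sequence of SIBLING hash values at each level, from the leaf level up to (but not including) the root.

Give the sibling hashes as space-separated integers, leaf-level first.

L0 (leaves): [18, 44, 94, 80], target index=0
L1: h(18,44)=(18*31+44)%997=602 [pair 0] h(94,80)=(94*31+80)%997=3 [pair 1] -> [602, 3]
  Sibling for proof at L0: 44
L2: h(602,3)=(602*31+3)%997=719 [pair 0] -> [719]
  Sibling for proof at L1: 3
Root: 719
Proof path (sibling hashes from leaf to root): [44, 3]

Answer: 44 3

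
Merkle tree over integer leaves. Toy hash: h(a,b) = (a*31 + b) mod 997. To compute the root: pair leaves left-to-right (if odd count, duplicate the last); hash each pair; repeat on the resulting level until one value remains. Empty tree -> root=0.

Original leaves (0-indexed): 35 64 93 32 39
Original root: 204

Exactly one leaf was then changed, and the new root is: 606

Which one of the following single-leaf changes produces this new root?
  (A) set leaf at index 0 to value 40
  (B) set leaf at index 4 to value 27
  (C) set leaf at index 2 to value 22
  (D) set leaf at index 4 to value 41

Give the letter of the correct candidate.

Original leaves: [35, 64, 93, 32, 39]
Target new root: 606
Try each candidate change and compute the resulting root:
Candidate A: set leaf[0] = 40 -> leaves = [40, 64, 93, 32, 39]
  L0: [40, 64, 93, 32, 39]
  L1: h(40,64)=(40*31+64)%997=307 h(93,32)=(93*31+32)%997=921 h(39,39)=(39*31+39)%997=251 -> [307, 921, 251]
  L2: h(307,921)=(307*31+921)%997=468 h(251,251)=(251*31+251)%997=56 -> [468, 56]
  L3: h(468,56)=(468*31+56)%997=606 -> [606]
  root = 606 == target 606  ** MATCH **
Candidate B: set leaf[4] = 27 -> leaves = [35, 64, 93, 32, 27]
  L0: [35, 64, 93, 32, 27]
  L1: h(35,64)=(35*31+64)%997=152 h(93,32)=(93*31+32)%997=921 h(27,27)=(27*31+27)%997=864 -> [152, 921, 864]
  L2: h(152,921)=(152*31+921)%997=648 h(864,864)=(864*31+864)%997=729 -> [648, 729]
  L3: h(648,729)=(648*31+729)%997=877 -> [877]
  root = 877 != target 606
Candidate C: set leaf[2] = 22 -> leaves = [35, 64, 22, 32, 39]
  L0: [35, 64, 22, 32, 39]
  L1: h(35,64)=(35*31+64)%997=152 h(22,32)=(22*31+32)%997=714 h(39,39)=(39*31+39)%997=251 -> [152, 714, 251]
  L2: h(152,714)=(152*31+714)%997=441 h(251,251)=(251*31+251)%997=56 -> [441, 56]
  L3: h(441,56)=(441*31+56)%997=766 -> [766]
  root = 766 != target 606
Candidate D: set leaf[4] = 41 -> leaves = [35, 64, 93, 32, 41]
  L0: [35, 64, 93, 32, 41]
  L1: h(35,64)=(35*31+64)%997=152 h(93,32)=(93*31+32)%997=921 h(41,41)=(41*31+41)%997=315 -> [152, 921, 315]
  L2: h(152,921)=(152*31+921)%997=648 h(315,315)=(315*31+315)%997=110 -> [648, 110]
  L3: h(648,110)=(648*31+110)%997=258 -> [258]
  root = 258 != target 606
Candidate A produces the target root.

Answer: A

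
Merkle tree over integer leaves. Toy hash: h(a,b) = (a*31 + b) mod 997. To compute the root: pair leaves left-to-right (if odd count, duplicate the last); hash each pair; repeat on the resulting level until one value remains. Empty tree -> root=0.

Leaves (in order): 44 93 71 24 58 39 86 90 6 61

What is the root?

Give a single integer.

L0: [44, 93, 71, 24, 58, 39, 86, 90, 6, 61]
L1: h(44,93)=(44*31+93)%997=460 h(71,24)=(71*31+24)%997=231 h(58,39)=(58*31+39)%997=840 h(86,90)=(86*31+90)%997=762 h(6,61)=(6*31+61)%997=247 -> [460, 231, 840, 762, 247]
L2: h(460,231)=(460*31+231)%997=533 h(840,762)=(840*31+762)%997=880 h(247,247)=(247*31+247)%997=925 -> [533, 880, 925]
L3: h(533,880)=(533*31+880)%997=454 h(925,925)=(925*31+925)%997=687 -> [454, 687]
L4: h(454,687)=(454*31+687)%997=803 -> [803]

Answer: 803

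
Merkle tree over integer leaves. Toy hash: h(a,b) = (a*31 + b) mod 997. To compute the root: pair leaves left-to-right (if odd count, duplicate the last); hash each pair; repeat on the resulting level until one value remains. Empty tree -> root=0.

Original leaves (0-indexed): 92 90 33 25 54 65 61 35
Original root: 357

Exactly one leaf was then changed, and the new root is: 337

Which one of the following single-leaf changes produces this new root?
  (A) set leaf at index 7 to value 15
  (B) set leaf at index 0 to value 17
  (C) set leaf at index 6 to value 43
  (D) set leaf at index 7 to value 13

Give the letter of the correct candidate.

Answer: A

Derivation:
Original leaves: [92, 90, 33, 25, 54, 65, 61, 35]
Target new root: 337
Try each candidate change and compute the resulting root:
Candidate A: set leaf[7] = 15 -> leaves = [92, 90, 33, 25, 54, 65, 61, 15]
  L0: [92, 90, 33, 25, 54, 65, 61, 15]
  L1: h(92,90)=(92*31+90)%997=948 h(33,25)=(33*31+25)%997=51 h(54,65)=(54*31+65)%997=742 h(61,15)=(61*31+15)%997=909 -> [948, 51, 742, 909]
  L2: h(948,51)=(948*31+51)%997=526 h(742,909)=(742*31+909)%997=980 -> [526, 980]
  L3: h(526,980)=(526*31+980)%997=337 -> [337]
  root = 337 == target 337  ** MATCH **
Candidate B: set leaf[0] = 17 -> leaves = [17, 90, 33, 25, 54, 65, 61, 35]
  L0: [17, 90, 33, 25, 54, 65, 61, 35]
  L1: h(17,90)=(17*31+90)%997=617 h(33,25)=(33*31+25)%997=51 h(54,65)=(54*31+65)%997=742 h(61,35)=(61*31+35)%997=929 -> [617, 51, 742, 929]
  L2: h(617,51)=(617*31+51)%997=235 h(742,929)=(742*31+929)%997=3 -> [235, 3]
  L3: h(235,3)=(235*31+3)%997=309 -> [309]
  root = 309 != target 337
Candidate C: set leaf[6] = 43 -> leaves = [92, 90, 33, 25, 54, 65, 43, 35]
  L0: [92, 90, 33, 25, 54, 65, 43, 35]
  L1: h(92,90)=(92*31+90)%997=948 h(33,25)=(33*31+25)%997=51 h(54,65)=(54*31+65)%997=742 h(43,35)=(43*31+35)%997=371 -> [948, 51, 742, 371]
  L2: h(948,51)=(948*31+51)%997=526 h(742,371)=(742*31+371)%997=442 -> [526, 442]
  L3: h(526,442)=(526*31+442)%997=796 -> [796]
  root = 796 != target 337
Candidate D: set leaf[7] = 13 -> leaves = [92, 90, 33, 25, 54, 65, 61, 13]
  L0: [92, 90, 33, 25, 54, 65, 61, 13]
  L1: h(92,90)=(92*31+90)%997=948 h(33,25)=(33*31+25)%997=51 h(54,65)=(54*31+65)%997=742 h(61,13)=(61*31+13)%997=907 -> [948, 51, 742, 907]
  L2: h(948,51)=(948*31+51)%997=526 h(742,907)=(742*31+907)%997=978 -> [526, 978]
  L3: h(526,978)=(526*31+978)%997=335 -> [335]
  root = 335 != target 337
Candidate A produces the target root.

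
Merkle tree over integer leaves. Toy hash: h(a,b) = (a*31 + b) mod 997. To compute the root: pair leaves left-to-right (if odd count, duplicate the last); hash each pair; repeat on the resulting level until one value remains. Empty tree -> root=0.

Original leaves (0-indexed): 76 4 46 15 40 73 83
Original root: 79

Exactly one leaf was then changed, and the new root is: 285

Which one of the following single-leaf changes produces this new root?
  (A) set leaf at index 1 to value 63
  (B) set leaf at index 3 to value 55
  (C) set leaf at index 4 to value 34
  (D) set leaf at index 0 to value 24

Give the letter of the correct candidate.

Original leaves: [76, 4, 46, 15, 40, 73, 83]
Target new root: 285
Try each candidate change and compute the resulting root:
Candidate A: set leaf[1] = 63 -> leaves = [76, 63, 46, 15, 40, 73, 83]
  L0: [76, 63, 46, 15, 40, 73, 83]
  L1: h(76,63)=(76*31+63)%997=425 h(46,15)=(46*31+15)%997=444 h(40,73)=(40*31+73)%997=316 h(83,83)=(83*31+83)%997=662 -> [425, 444, 316, 662]
  L2: h(425,444)=(425*31+444)%997=658 h(316,662)=(316*31+662)%997=488 -> [658, 488]
  L3: h(658,488)=(658*31+488)%997=946 -> [946]
  root = 946 != target 285
Candidate B: set leaf[3] = 55 -> leaves = [76, 4, 46, 55, 40, 73, 83]
  L0: [76, 4, 46, 55, 40, 73, 83]
  L1: h(76,4)=(76*31+4)%997=366 h(46,55)=(46*31+55)%997=484 h(40,73)=(40*31+73)%997=316 h(83,83)=(83*31+83)%997=662 -> [366, 484, 316, 662]
  L2: h(366,484)=(366*31+484)%997=863 h(316,662)=(316*31+662)%997=488 -> [863, 488]
  L3: h(863,488)=(863*31+488)%997=322 -> [322]
  root = 322 != target 285
Candidate C: set leaf[4] = 34 -> leaves = [76, 4, 46, 15, 34, 73, 83]
  L0: [76, 4, 46, 15, 34, 73, 83]
  L1: h(76,4)=(76*31+4)%997=366 h(46,15)=(46*31+15)%997=444 h(34,73)=(34*31+73)%997=130 h(83,83)=(83*31+83)%997=662 -> [366, 444, 130, 662]
  L2: h(366,444)=(366*31+444)%997=823 h(130,662)=(130*31+662)%997=704 -> [823, 704]
  L3: h(823,704)=(823*31+704)%997=295 -> [295]
  root = 295 != target 285
Candidate D: set leaf[0] = 24 -> leaves = [24, 4, 46, 15, 40, 73, 83]
  L0: [24, 4, 46, 15, 40, 73, 83]
  L1: h(24,4)=(24*31+4)%997=748 h(46,15)=(46*31+15)%997=444 h(40,73)=(40*31+73)%997=316 h(83,83)=(83*31+83)%997=662 -> [748, 444, 316, 662]
  L2: h(748,444)=(748*31+444)%997=701 h(316,662)=(316*31+662)%997=488 -> [701, 488]
  L3: h(701,488)=(701*31+488)%997=285 -> [285]
  root = 285 == target 285  ** MATCH **
Candidate D produces the target root.

Answer: D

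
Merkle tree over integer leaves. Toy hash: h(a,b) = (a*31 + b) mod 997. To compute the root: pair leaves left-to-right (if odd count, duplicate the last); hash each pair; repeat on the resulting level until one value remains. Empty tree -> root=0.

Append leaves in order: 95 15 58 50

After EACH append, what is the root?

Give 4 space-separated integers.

Answer: 95 966 895 887

Derivation:
After append 95 (leaves=[95]):
  L0: [95]
  root=95
After append 15 (leaves=[95, 15]):
  L0: [95, 15]
  L1: h(95,15)=(95*31+15)%997=966 -> [966]
  root=966
After append 58 (leaves=[95, 15, 58]):
  L0: [95, 15, 58]
  L1: h(95,15)=(95*31+15)%997=966 h(58,58)=(58*31+58)%997=859 -> [966, 859]
  L2: h(966,859)=(966*31+859)%997=895 -> [895]
  root=895
After append 50 (leaves=[95, 15, 58, 50]):
  L0: [95, 15, 58, 50]
  L1: h(95,15)=(95*31+15)%997=966 h(58,50)=(58*31+50)%997=851 -> [966, 851]
  L2: h(966,851)=(966*31+851)%997=887 -> [887]
  root=887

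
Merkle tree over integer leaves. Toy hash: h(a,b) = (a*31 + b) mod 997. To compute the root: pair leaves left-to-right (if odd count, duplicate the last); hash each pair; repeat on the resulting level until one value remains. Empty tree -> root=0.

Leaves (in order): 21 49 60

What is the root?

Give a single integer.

Answer: 689

Derivation:
L0: [21, 49, 60]
L1: h(21,49)=(21*31+49)%997=700 h(60,60)=(60*31+60)%997=923 -> [700, 923]
L2: h(700,923)=(700*31+923)%997=689 -> [689]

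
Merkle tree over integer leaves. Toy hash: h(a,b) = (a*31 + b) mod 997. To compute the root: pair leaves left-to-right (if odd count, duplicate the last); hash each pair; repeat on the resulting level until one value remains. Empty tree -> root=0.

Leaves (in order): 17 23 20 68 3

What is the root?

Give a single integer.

Answer: 612

Derivation:
L0: [17, 23, 20, 68, 3]
L1: h(17,23)=(17*31+23)%997=550 h(20,68)=(20*31+68)%997=688 h(3,3)=(3*31+3)%997=96 -> [550, 688, 96]
L2: h(550,688)=(550*31+688)%997=789 h(96,96)=(96*31+96)%997=81 -> [789, 81]
L3: h(789,81)=(789*31+81)%997=612 -> [612]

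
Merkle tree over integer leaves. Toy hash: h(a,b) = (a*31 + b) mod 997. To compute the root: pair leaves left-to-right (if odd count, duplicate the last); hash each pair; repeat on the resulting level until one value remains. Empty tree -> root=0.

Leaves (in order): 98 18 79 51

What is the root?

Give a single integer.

Answer: 527

Derivation:
L0: [98, 18, 79, 51]
L1: h(98,18)=(98*31+18)%997=65 h(79,51)=(79*31+51)%997=506 -> [65, 506]
L2: h(65,506)=(65*31+506)%997=527 -> [527]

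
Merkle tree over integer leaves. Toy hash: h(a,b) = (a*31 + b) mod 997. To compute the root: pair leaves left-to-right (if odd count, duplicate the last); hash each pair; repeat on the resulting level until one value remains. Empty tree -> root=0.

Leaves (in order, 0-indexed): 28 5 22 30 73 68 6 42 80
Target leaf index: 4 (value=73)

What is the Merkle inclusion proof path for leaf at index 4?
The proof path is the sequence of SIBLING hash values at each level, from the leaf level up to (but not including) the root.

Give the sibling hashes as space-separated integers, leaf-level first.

L0 (leaves): [28, 5, 22, 30, 73, 68, 6, 42, 80], target index=4
L1: h(28,5)=(28*31+5)%997=873 [pair 0] h(22,30)=(22*31+30)%997=712 [pair 1] h(73,68)=(73*31+68)%997=337 [pair 2] h(6,42)=(6*31+42)%997=228 [pair 3] h(80,80)=(80*31+80)%997=566 [pair 4] -> [873, 712, 337, 228, 566]
  Sibling for proof at L0: 68
L2: h(873,712)=(873*31+712)%997=856 [pair 0] h(337,228)=(337*31+228)%997=705 [pair 1] h(566,566)=(566*31+566)%997=166 [pair 2] -> [856, 705, 166]
  Sibling for proof at L1: 228
L3: h(856,705)=(856*31+705)%997=322 [pair 0] h(166,166)=(166*31+166)%997=327 [pair 1] -> [322, 327]
  Sibling for proof at L2: 856
L4: h(322,327)=(322*31+327)%997=339 [pair 0] -> [339]
  Sibling for proof at L3: 327
Root: 339
Proof path (sibling hashes from leaf to root): [68, 228, 856, 327]

Answer: 68 228 856 327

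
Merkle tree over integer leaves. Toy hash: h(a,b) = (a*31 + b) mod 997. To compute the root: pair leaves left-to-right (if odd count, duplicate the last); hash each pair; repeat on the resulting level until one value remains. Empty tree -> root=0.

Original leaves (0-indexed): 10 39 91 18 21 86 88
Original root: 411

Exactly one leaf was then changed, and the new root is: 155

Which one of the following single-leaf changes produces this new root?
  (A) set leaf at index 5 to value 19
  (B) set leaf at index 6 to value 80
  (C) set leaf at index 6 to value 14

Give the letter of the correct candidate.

Original leaves: [10, 39, 91, 18, 21, 86, 88]
Target new root: 155
Try each candidate change and compute the resulting root:
Candidate A: set leaf[5] = 19 -> leaves = [10, 39, 91, 18, 21, 19, 88]
  L0: [10, 39, 91, 18, 21, 19, 88]
  L1: h(10,39)=(10*31+39)%997=349 h(91,18)=(91*31+18)%997=845 h(21,19)=(21*31+19)%997=670 h(88,88)=(88*31+88)%997=822 -> [349, 845, 670, 822]
  L2: h(349,845)=(349*31+845)%997=697 h(670,822)=(670*31+822)%997=655 -> [697, 655]
  L3: h(697,655)=(697*31+655)%997=328 -> [328]
  root = 328 != target 155
Candidate B: set leaf[6] = 80 -> leaves = [10, 39, 91, 18, 21, 86, 80]
  L0: [10, 39, 91, 18, 21, 86, 80]
  L1: h(10,39)=(10*31+39)%997=349 h(91,18)=(91*31+18)%997=845 h(21,86)=(21*31+86)%997=737 h(80,80)=(80*31+80)%997=566 -> [349, 845, 737, 566]
  L2: h(349,845)=(349*31+845)%997=697 h(737,566)=(737*31+566)%997=482 -> [697, 482]
  L3: h(697,482)=(697*31+482)%997=155 -> [155]
  root = 155 == target 155  ** MATCH **
Candidate C: set leaf[6] = 14 -> leaves = [10, 39, 91, 18, 21, 86, 14]
  L0: [10, 39, 91, 18, 21, 86, 14]
  L1: h(10,39)=(10*31+39)%997=349 h(91,18)=(91*31+18)%997=845 h(21,86)=(21*31+86)%997=737 h(14,14)=(14*31+14)%997=448 -> [349, 845, 737, 448]
  L2: h(349,845)=(349*31+845)%997=697 h(737,448)=(737*31+448)%997=364 -> [697, 364]
  L3: h(697,364)=(697*31+364)%997=37 -> [37]
  root = 37 != target 155
Candidate B produces the target root.

Answer: B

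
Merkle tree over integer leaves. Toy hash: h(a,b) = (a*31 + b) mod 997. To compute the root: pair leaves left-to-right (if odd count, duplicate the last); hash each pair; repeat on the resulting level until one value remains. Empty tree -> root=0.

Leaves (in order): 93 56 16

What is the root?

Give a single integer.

Answer: 894

Derivation:
L0: [93, 56, 16]
L1: h(93,56)=(93*31+56)%997=945 h(16,16)=(16*31+16)%997=512 -> [945, 512]
L2: h(945,512)=(945*31+512)%997=894 -> [894]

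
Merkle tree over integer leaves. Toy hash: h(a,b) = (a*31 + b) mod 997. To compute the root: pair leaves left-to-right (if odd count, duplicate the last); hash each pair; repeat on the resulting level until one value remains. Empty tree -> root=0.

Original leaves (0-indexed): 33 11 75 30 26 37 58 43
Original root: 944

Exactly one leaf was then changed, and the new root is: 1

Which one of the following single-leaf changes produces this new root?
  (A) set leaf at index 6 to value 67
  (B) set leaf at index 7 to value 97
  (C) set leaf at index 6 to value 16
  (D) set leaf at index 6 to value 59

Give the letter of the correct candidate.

Answer: B

Derivation:
Original leaves: [33, 11, 75, 30, 26, 37, 58, 43]
Target new root: 1
Try each candidate change and compute the resulting root:
Candidate A: set leaf[6] = 67 -> leaves = [33, 11, 75, 30, 26, 37, 67, 43]
  L0: [33, 11, 75, 30, 26, 37, 67, 43]
  L1: h(33,11)=(33*31+11)%997=37 h(75,30)=(75*31+30)%997=361 h(26,37)=(26*31+37)%997=843 h(67,43)=(67*31+43)%997=126 -> [37, 361, 843, 126]
  L2: h(37,361)=(37*31+361)%997=511 h(843,126)=(843*31+126)%997=337 -> [511, 337]
  L3: h(511,337)=(511*31+337)%997=226 -> [226]
  root = 226 != target 1
Candidate B: set leaf[7] = 97 -> leaves = [33, 11, 75, 30, 26, 37, 58, 97]
  L0: [33, 11, 75, 30, 26, 37, 58, 97]
  L1: h(33,11)=(33*31+11)%997=37 h(75,30)=(75*31+30)%997=361 h(26,37)=(26*31+37)%997=843 h(58,97)=(58*31+97)%997=898 -> [37, 361, 843, 898]
  L2: h(37,361)=(37*31+361)%997=511 h(843,898)=(843*31+898)%997=112 -> [511, 112]
  L3: h(511,112)=(511*31+112)%997=1 -> [1]
  root = 1 == target 1  ** MATCH **
Candidate C: set leaf[6] = 16 -> leaves = [33, 11, 75, 30, 26, 37, 16, 43]
  L0: [33, 11, 75, 30, 26, 37, 16, 43]
  L1: h(33,11)=(33*31+11)%997=37 h(75,30)=(75*31+30)%997=361 h(26,37)=(26*31+37)%997=843 h(16,43)=(16*31+43)%997=539 -> [37, 361, 843, 539]
  L2: h(37,361)=(37*31+361)%997=511 h(843,539)=(843*31+539)%997=750 -> [511, 750]
  L3: h(511,750)=(511*31+750)%997=639 -> [639]
  root = 639 != target 1
Candidate D: set leaf[6] = 59 -> leaves = [33, 11, 75, 30, 26, 37, 59, 43]
  L0: [33, 11, 75, 30, 26, 37, 59, 43]
  L1: h(33,11)=(33*31+11)%997=37 h(75,30)=(75*31+30)%997=361 h(26,37)=(26*31+37)%997=843 h(59,43)=(59*31+43)%997=875 -> [37, 361, 843, 875]
  L2: h(37,361)=(37*31+361)%997=511 h(843,875)=(843*31+875)%997=89 -> [511, 89]
  L3: h(511,89)=(511*31+89)%997=975 -> [975]
  root = 975 != target 1
Candidate B produces the target root.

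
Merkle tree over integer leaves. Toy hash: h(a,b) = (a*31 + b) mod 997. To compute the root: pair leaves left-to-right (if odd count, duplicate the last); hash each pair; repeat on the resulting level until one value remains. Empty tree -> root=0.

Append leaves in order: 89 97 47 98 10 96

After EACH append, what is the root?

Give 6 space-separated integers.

After append 89 (leaves=[89]):
  L0: [89]
  root=89
After append 97 (leaves=[89, 97]):
  L0: [89, 97]
  L1: h(89,97)=(89*31+97)%997=862 -> [862]
  root=862
After append 47 (leaves=[89, 97, 47]):
  L0: [89, 97, 47]
  L1: h(89,97)=(89*31+97)%997=862 h(47,47)=(47*31+47)%997=507 -> [862, 507]
  L2: h(862,507)=(862*31+507)%997=310 -> [310]
  root=310
After append 98 (leaves=[89, 97, 47, 98]):
  L0: [89, 97, 47, 98]
  L1: h(89,97)=(89*31+97)%997=862 h(47,98)=(47*31+98)%997=558 -> [862, 558]
  L2: h(862,558)=(862*31+558)%997=361 -> [361]
  root=361
After append 10 (leaves=[89, 97, 47, 98, 10]):
  L0: [89, 97, 47, 98, 10]
  L1: h(89,97)=(89*31+97)%997=862 h(47,98)=(47*31+98)%997=558 h(10,10)=(10*31+10)%997=320 -> [862, 558, 320]
  L2: h(862,558)=(862*31+558)%997=361 h(320,320)=(320*31+320)%997=270 -> [361, 270]
  L3: h(361,270)=(361*31+270)%997=494 -> [494]
  root=494
After append 96 (leaves=[89, 97, 47, 98, 10, 96]):
  L0: [89, 97, 47, 98, 10, 96]
  L1: h(89,97)=(89*31+97)%997=862 h(47,98)=(47*31+98)%997=558 h(10,96)=(10*31+96)%997=406 -> [862, 558, 406]
  L2: h(862,558)=(862*31+558)%997=361 h(406,406)=(406*31+406)%997=31 -> [361, 31]
  L3: h(361,31)=(361*31+31)%997=255 -> [255]
  root=255

Answer: 89 862 310 361 494 255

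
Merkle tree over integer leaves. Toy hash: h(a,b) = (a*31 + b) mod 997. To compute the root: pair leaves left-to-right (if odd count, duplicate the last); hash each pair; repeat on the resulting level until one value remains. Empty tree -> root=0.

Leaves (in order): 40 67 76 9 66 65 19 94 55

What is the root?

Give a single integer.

Answer: 277

Derivation:
L0: [40, 67, 76, 9, 66, 65, 19, 94, 55]
L1: h(40,67)=(40*31+67)%997=310 h(76,9)=(76*31+9)%997=371 h(66,65)=(66*31+65)%997=117 h(19,94)=(19*31+94)%997=683 h(55,55)=(55*31+55)%997=763 -> [310, 371, 117, 683, 763]
L2: h(310,371)=(310*31+371)%997=11 h(117,683)=(117*31+683)%997=322 h(763,763)=(763*31+763)%997=488 -> [11, 322, 488]
L3: h(11,322)=(11*31+322)%997=663 h(488,488)=(488*31+488)%997=661 -> [663, 661]
L4: h(663,661)=(663*31+661)%997=277 -> [277]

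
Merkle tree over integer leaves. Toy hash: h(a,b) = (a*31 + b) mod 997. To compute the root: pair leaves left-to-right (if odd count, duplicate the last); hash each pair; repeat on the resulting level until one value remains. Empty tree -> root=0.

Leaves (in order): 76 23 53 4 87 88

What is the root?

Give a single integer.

L0: [76, 23, 53, 4, 87, 88]
L1: h(76,23)=(76*31+23)%997=385 h(53,4)=(53*31+4)%997=650 h(87,88)=(87*31+88)%997=791 -> [385, 650, 791]
L2: h(385,650)=(385*31+650)%997=621 h(791,791)=(791*31+791)%997=387 -> [621, 387]
L3: h(621,387)=(621*31+387)%997=695 -> [695]

Answer: 695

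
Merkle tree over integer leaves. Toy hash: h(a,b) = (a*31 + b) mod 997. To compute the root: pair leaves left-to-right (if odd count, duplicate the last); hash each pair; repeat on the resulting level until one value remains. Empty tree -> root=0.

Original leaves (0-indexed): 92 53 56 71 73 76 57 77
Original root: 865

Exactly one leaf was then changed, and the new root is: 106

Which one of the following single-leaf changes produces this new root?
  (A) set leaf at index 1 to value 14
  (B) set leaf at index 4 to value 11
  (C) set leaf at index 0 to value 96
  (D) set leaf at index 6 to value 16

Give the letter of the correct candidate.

Original leaves: [92, 53, 56, 71, 73, 76, 57, 77]
Target new root: 106
Try each candidate change and compute the resulting root:
Candidate A: set leaf[1] = 14 -> leaves = [92, 14, 56, 71, 73, 76, 57, 77]
  L0: [92, 14, 56, 71, 73, 76, 57, 77]
  L1: h(92,14)=(92*31+14)%997=872 h(56,71)=(56*31+71)%997=810 h(73,76)=(73*31+76)%997=345 h(57,77)=(57*31+77)%997=847 -> [872, 810, 345, 847]
  L2: h(872,810)=(872*31+810)%997=923 h(345,847)=(345*31+847)%997=575 -> [923, 575]
  L3: h(923,575)=(923*31+575)%997=275 -> [275]
  root = 275 != target 106
Candidate B: set leaf[4] = 11 -> leaves = [92, 53, 56, 71, 11, 76, 57, 77]
  L0: [92, 53, 56, 71, 11, 76, 57, 77]
  L1: h(92,53)=(92*31+53)%997=911 h(56,71)=(56*31+71)%997=810 h(11,76)=(11*31+76)%997=417 h(57,77)=(57*31+77)%997=847 -> [911, 810, 417, 847]
  L2: h(911,810)=(911*31+810)%997=138 h(417,847)=(417*31+847)%997=813 -> [138, 813]
  L3: h(138,813)=(138*31+813)%997=106 -> [106]
  root = 106 == target 106  ** MATCH **
Candidate C: set leaf[0] = 96 -> leaves = [96, 53, 56, 71, 73, 76, 57, 77]
  L0: [96, 53, 56, 71, 73, 76, 57, 77]
  L1: h(96,53)=(96*31+53)%997=38 h(56,71)=(56*31+71)%997=810 h(73,76)=(73*31+76)%997=345 h(57,77)=(57*31+77)%997=847 -> [38, 810, 345, 847]
  L2: h(38,810)=(38*31+810)%997=991 h(345,847)=(345*31+847)%997=575 -> [991, 575]
  L3: h(991,575)=(991*31+575)%997=389 -> [389]
  root = 389 != target 106
Candidate D: set leaf[6] = 16 -> leaves = [92, 53, 56, 71, 73, 76, 16, 77]
  L0: [92, 53, 56, 71, 73, 76, 16, 77]
  L1: h(92,53)=(92*31+53)%997=911 h(56,71)=(56*31+71)%997=810 h(73,76)=(73*31+76)%997=345 h(16,77)=(16*31+77)%997=573 -> [911, 810, 345, 573]
  L2: h(911,810)=(911*31+810)%997=138 h(345,573)=(345*31+573)%997=301 -> [138, 301]
  L3: h(138,301)=(138*31+301)%997=591 -> [591]
  root = 591 != target 106
Candidate B produces the target root.

Answer: B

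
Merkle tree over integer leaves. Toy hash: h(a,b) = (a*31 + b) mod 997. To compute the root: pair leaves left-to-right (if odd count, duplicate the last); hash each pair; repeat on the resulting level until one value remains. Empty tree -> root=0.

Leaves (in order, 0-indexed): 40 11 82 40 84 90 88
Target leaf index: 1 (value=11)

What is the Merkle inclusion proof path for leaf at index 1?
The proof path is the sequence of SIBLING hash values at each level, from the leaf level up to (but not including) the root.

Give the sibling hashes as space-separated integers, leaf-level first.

L0 (leaves): [40, 11, 82, 40, 84, 90, 88], target index=1
L1: h(40,11)=(40*31+11)%997=254 [pair 0] h(82,40)=(82*31+40)%997=588 [pair 1] h(84,90)=(84*31+90)%997=700 [pair 2] h(88,88)=(88*31+88)%997=822 [pair 3] -> [254, 588, 700, 822]
  Sibling for proof at L0: 40
L2: h(254,588)=(254*31+588)%997=486 [pair 0] h(700,822)=(700*31+822)%997=588 [pair 1] -> [486, 588]
  Sibling for proof at L1: 588
L3: h(486,588)=(486*31+588)%997=699 [pair 0] -> [699]
  Sibling for proof at L2: 588
Root: 699
Proof path (sibling hashes from leaf to root): [40, 588, 588]

Answer: 40 588 588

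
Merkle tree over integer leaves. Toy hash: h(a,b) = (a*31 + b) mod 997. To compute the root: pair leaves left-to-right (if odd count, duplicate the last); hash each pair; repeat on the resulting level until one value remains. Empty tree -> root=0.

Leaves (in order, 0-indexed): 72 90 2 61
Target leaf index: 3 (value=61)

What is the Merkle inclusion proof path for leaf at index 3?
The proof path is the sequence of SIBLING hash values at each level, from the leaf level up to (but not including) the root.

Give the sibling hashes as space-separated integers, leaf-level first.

L0 (leaves): [72, 90, 2, 61], target index=3
L1: h(72,90)=(72*31+90)%997=328 [pair 0] h(2,61)=(2*31+61)%997=123 [pair 1] -> [328, 123]
  Sibling for proof at L0: 2
L2: h(328,123)=(328*31+123)%997=321 [pair 0] -> [321]
  Sibling for proof at L1: 328
Root: 321
Proof path (sibling hashes from leaf to root): [2, 328]

Answer: 2 328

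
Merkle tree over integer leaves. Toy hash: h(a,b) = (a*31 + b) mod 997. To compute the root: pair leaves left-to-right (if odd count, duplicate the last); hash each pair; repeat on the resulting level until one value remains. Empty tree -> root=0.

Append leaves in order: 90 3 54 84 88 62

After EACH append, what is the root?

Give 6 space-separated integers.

After append 90 (leaves=[90]):
  L0: [90]
  root=90
After append 3 (leaves=[90, 3]):
  L0: [90, 3]
  L1: h(90,3)=(90*31+3)%997=799 -> [799]
  root=799
After append 54 (leaves=[90, 3, 54]):
  L0: [90, 3, 54]
  L1: h(90,3)=(90*31+3)%997=799 h(54,54)=(54*31+54)%997=731 -> [799, 731]
  L2: h(799,731)=(799*31+731)%997=575 -> [575]
  root=575
After append 84 (leaves=[90, 3, 54, 84]):
  L0: [90, 3, 54, 84]
  L1: h(90,3)=(90*31+3)%997=799 h(54,84)=(54*31+84)%997=761 -> [799, 761]
  L2: h(799,761)=(799*31+761)%997=605 -> [605]
  root=605
After append 88 (leaves=[90, 3, 54, 84, 88]):
  L0: [90, 3, 54, 84, 88]
  L1: h(90,3)=(90*31+3)%997=799 h(54,84)=(54*31+84)%997=761 h(88,88)=(88*31+88)%997=822 -> [799, 761, 822]
  L2: h(799,761)=(799*31+761)%997=605 h(822,822)=(822*31+822)%997=382 -> [605, 382]
  L3: h(605,382)=(605*31+382)%997=194 -> [194]
  root=194
After append 62 (leaves=[90, 3, 54, 84, 88, 62]):
  L0: [90, 3, 54, 84, 88, 62]
  L1: h(90,3)=(90*31+3)%997=799 h(54,84)=(54*31+84)%997=761 h(88,62)=(88*31+62)%997=796 -> [799, 761, 796]
  L2: h(799,761)=(799*31+761)%997=605 h(796,796)=(796*31+796)%997=547 -> [605, 547]
  L3: h(605,547)=(605*31+547)%997=359 -> [359]
  root=359

Answer: 90 799 575 605 194 359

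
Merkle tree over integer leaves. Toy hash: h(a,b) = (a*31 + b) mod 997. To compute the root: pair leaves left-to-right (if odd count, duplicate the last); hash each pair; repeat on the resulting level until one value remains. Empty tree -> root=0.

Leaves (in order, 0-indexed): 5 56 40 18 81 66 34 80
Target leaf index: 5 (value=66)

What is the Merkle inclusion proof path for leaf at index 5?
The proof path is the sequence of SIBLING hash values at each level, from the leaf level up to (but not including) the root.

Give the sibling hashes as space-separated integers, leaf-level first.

L0 (leaves): [5, 56, 40, 18, 81, 66, 34, 80], target index=5
L1: h(5,56)=(5*31+56)%997=211 [pair 0] h(40,18)=(40*31+18)%997=261 [pair 1] h(81,66)=(81*31+66)%997=583 [pair 2] h(34,80)=(34*31+80)%997=137 [pair 3] -> [211, 261, 583, 137]
  Sibling for proof at L0: 81
L2: h(211,261)=(211*31+261)%997=820 [pair 0] h(583,137)=(583*31+137)%997=264 [pair 1] -> [820, 264]
  Sibling for proof at L1: 137
L3: h(820,264)=(820*31+264)%997=759 [pair 0] -> [759]
  Sibling for proof at L2: 820
Root: 759
Proof path (sibling hashes from leaf to root): [81, 137, 820]

Answer: 81 137 820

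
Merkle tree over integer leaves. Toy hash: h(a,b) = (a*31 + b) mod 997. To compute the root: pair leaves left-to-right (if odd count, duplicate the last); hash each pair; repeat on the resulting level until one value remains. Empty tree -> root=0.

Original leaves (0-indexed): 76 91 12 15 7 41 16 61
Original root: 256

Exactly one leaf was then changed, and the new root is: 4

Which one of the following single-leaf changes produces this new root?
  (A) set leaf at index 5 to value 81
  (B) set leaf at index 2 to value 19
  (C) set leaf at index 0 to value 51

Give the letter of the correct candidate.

Original leaves: [76, 91, 12, 15, 7, 41, 16, 61]
Target new root: 4
Try each candidate change and compute the resulting root:
Candidate A: set leaf[5] = 81 -> leaves = [76, 91, 12, 15, 7, 81, 16, 61]
  L0: [76, 91, 12, 15, 7, 81, 16, 61]
  L1: h(76,91)=(76*31+91)%997=453 h(12,15)=(12*31+15)%997=387 h(7,81)=(7*31+81)%997=298 h(16,61)=(16*31+61)%997=557 -> [453, 387, 298, 557]
  L2: h(453,387)=(453*31+387)%997=472 h(298,557)=(298*31+557)%997=822 -> [472, 822]
  L3: h(472,822)=(472*31+822)%997=499 -> [499]
  root = 499 != target 4
Candidate B: set leaf[2] = 19 -> leaves = [76, 91, 19, 15, 7, 41, 16, 61]
  L0: [76, 91, 19, 15, 7, 41, 16, 61]
  L1: h(76,91)=(76*31+91)%997=453 h(19,15)=(19*31+15)%997=604 h(7,41)=(7*31+41)%997=258 h(16,61)=(16*31+61)%997=557 -> [453, 604, 258, 557]
  L2: h(453,604)=(453*31+604)%997=689 h(258,557)=(258*31+557)%997=579 -> [689, 579]
  L3: h(689,579)=(689*31+579)%997=4 -> [4]
  root = 4 == target 4  ** MATCH **
Candidate C: set leaf[0] = 51 -> leaves = [51, 91, 12, 15, 7, 41, 16, 61]
  L0: [51, 91, 12, 15, 7, 41, 16, 61]
  L1: h(51,91)=(51*31+91)%997=675 h(12,15)=(12*31+15)%997=387 h(7,41)=(7*31+41)%997=258 h(16,61)=(16*31+61)%997=557 -> [675, 387, 258, 557]
  L2: h(675,387)=(675*31+387)%997=375 h(258,557)=(258*31+557)%997=579 -> [375, 579]
  L3: h(375,579)=(375*31+579)%997=240 -> [240]
  root = 240 != target 4
Candidate B produces the target root.

Answer: B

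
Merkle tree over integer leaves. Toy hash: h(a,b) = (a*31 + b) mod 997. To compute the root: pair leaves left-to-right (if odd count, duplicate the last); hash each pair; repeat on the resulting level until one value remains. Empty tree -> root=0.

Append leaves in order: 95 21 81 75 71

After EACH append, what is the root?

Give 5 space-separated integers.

After append 95 (leaves=[95]):
  L0: [95]
  root=95
After append 21 (leaves=[95, 21]):
  L0: [95, 21]
  L1: h(95,21)=(95*31+21)%997=972 -> [972]
  root=972
After append 81 (leaves=[95, 21, 81]):
  L0: [95, 21, 81]
  L1: h(95,21)=(95*31+21)%997=972 h(81,81)=(81*31+81)%997=598 -> [972, 598]
  L2: h(972,598)=(972*31+598)%997=820 -> [820]
  root=820
After append 75 (leaves=[95, 21, 81, 75]):
  L0: [95, 21, 81, 75]
  L1: h(95,21)=(95*31+21)%997=972 h(81,75)=(81*31+75)%997=592 -> [972, 592]
  L2: h(972,592)=(972*31+592)%997=814 -> [814]
  root=814
After append 71 (leaves=[95, 21, 81, 75, 71]):
  L0: [95, 21, 81, 75, 71]
  L1: h(95,21)=(95*31+21)%997=972 h(81,75)=(81*31+75)%997=592 h(71,71)=(71*31+71)%997=278 -> [972, 592, 278]
  L2: h(972,592)=(972*31+592)%997=814 h(278,278)=(278*31+278)%997=920 -> [814, 920]
  L3: h(814,920)=(814*31+920)%997=232 -> [232]
  root=232

Answer: 95 972 820 814 232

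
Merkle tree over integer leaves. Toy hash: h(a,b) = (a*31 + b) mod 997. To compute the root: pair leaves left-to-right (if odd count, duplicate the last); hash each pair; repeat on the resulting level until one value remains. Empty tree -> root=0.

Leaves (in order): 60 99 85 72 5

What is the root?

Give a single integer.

L0: [60, 99, 85, 72, 5]
L1: h(60,99)=(60*31+99)%997=962 h(85,72)=(85*31+72)%997=713 h(5,5)=(5*31+5)%997=160 -> [962, 713, 160]
L2: h(962,713)=(962*31+713)%997=625 h(160,160)=(160*31+160)%997=135 -> [625, 135]
L3: h(625,135)=(625*31+135)%997=567 -> [567]

Answer: 567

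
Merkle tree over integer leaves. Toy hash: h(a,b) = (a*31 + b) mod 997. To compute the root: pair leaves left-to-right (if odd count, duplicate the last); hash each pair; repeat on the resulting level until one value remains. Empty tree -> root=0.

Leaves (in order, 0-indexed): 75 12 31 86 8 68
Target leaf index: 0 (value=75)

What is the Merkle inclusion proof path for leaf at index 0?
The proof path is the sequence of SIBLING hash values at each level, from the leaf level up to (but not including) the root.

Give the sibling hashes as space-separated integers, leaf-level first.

Answer: 12 50 142

Derivation:
L0 (leaves): [75, 12, 31, 86, 8, 68], target index=0
L1: h(75,12)=(75*31+12)%997=343 [pair 0] h(31,86)=(31*31+86)%997=50 [pair 1] h(8,68)=(8*31+68)%997=316 [pair 2] -> [343, 50, 316]
  Sibling for proof at L0: 12
L2: h(343,50)=(343*31+50)%997=713 [pair 0] h(316,316)=(316*31+316)%997=142 [pair 1] -> [713, 142]
  Sibling for proof at L1: 50
L3: h(713,142)=(713*31+142)%997=311 [pair 0] -> [311]
  Sibling for proof at L2: 142
Root: 311
Proof path (sibling hashes from leaf to root): [12, 50, 142]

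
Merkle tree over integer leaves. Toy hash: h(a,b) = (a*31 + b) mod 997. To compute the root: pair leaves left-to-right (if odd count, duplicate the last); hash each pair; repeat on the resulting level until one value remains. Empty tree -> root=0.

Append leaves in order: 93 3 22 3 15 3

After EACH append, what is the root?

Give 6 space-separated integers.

Answer: 93 892 440 421 495 111

Derivation:
After append 93 (leaves=[93]):
  L0: [93]
  root=93
After append 3 (leaves=[93, 3]):
  L0: [93, 3]
  L1: h(93,3)=(93*31+3)%997=892 -> [892]
  root=892
After append 22 (leaves=[93, 3, 22]):
  L0: [93, 3, 22]
  L1: h(93,3)=(93*31+3)%997=892 h(22,22)=(22*31+22)%997=704 -> [892, 704]
  L2: h(892,704)=(892*31+704)%997=440 -> [440]
  root=440
After append 3 (leaves=[93, 3, 22, 3]):
  L0: [93, 3, 22, 3]
  L1: h(93,3)=(93*31+3)%997=892 h(22,3)=(22*31+3)%997=685 -> [892, 685]
  L2: h(892,685)=(892*31+685)%997=421 -> [421]
  root=421
After append 15 (leaves=[93, 3, 22, 3, 15]):
  L0: [93, 3, 22, 3, 15]
  L1: h(93,3)=(93*31+3)%997=892 h(22,3)=(22*31+3)%997=685 h(15,15)=(15*31+15)%997=480 -> [892, 685, 480]
  L2: h(892,685)=(892*31+685)%997=421 h(480,480)=(480*31+480)%997=405 -> [421, 405]
  L3: h(421,405)=(421*31+405)%997=495 -> [495]
  root=495
After append 3 (leaves=[93, 3, 22, 3, 15, 3]):
  L0: [93, 3, 22, 3, 15, 3]
  L1: h(93,3)=(93*31+3)%997=892 h(22,3)=(22*31+3)%997=685 h(15,3)=(15*31+3)%997=468 -> [892, 685, 468]
  L2: h(892,685)=(892*31+685)%997=421 h(468,468)=(468*31+468)%997=21 -> [421, 21]
  L3: h(421,21)=(421*31+21)%997=111 -> [111]
  root=111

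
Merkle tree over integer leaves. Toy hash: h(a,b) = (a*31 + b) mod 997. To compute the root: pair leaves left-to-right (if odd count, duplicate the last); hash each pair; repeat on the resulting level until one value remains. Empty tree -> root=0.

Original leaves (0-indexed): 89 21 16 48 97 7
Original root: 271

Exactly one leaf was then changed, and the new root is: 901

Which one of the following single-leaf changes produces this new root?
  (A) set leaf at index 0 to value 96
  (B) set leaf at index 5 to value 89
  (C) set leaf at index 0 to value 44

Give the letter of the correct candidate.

Answer: B

Derivation:
Original leaves: [89, 21, 16, 48, 97, 7]
Target new root: 901
Try each candidate change and compute the resulting root:
Candidate A: set leaf[0] = 96 -> leaves = [96, 21, 16, 48, 97, 7]
  L0: [96, 21, 16, 48, 97, 7]
  L1: h(96,21)=(96*31+21)%997=6 h(16,48)=(16*31+48)%997=544 h(97,7)=(97*31+7)%997=23 -> [6, 544, 23]
  L2: h(6,544)=(6*31+544)%997=730 h(23,23)=(23*31+23)%997=736 -> [730, 736]
  L3: h(730,736)=(730*31+736)%997=435 -> [435]
  root = 435 != target 901
Candidate B: set leaf[5] = 89 -> leaves = [89, 21, 16, 48, 97, 89]
  L0: [89, 21, 16, 48, 97, 89]
  L1: h(89,21)=(89*31+21)%997=786 h(16,48)=(16*31+48)%997=544 h(97,89)=(97*31+89)%997=105 -> [786, 544, 105]
  L2: h(786,544)=(786*31+544)%997=982 h(105,105)=(105*31+105)%997=369 -> [982, 369]
  L3: h(982,369)=(982*31+369)%997=901 -> [901]
  root = 901 == target 901  ** MATCH **
Candidate C: set leaf[0] = 44 -> leaves = [44, 21, 16, 48, 97, 7]
  L0: [44, 21, 16, 48, 97, 7]
  L1: h(44,21)=(44*31+21)%997=388 h(16,48)=(16*31+48)%997=544 h(97,7)=(97*31+7)%997=23 -> [388, 544, 23]
  L2: h(388,544)=(388*31+544)%997=608 h(23,23)=(23*31+23)%997=736 -> [608, 736]
  L3: h(608,736)=(608*31+736)%997=641 -> [641]
  root = 641 != target 901
Candidate B produces the target root.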